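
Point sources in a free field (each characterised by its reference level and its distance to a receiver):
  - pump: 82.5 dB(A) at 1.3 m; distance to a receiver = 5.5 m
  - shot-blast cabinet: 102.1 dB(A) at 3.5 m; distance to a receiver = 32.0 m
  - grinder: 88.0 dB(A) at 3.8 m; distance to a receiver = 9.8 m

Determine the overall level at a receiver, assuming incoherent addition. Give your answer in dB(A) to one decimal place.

84.8 dB(A)

First find each source's level at the receiver (point-source: −20·log₁₀(r/r_ref)), then combine on an intensity basis.
pump: 82.5 − 20·log₁₀(5.5/1.3) = 82.5 − 12.53 = 69.97 dB(A).
shot-blast cabinet: 102.1 − 20·log₁₀(32.0/3.5) = 102.1 − 19.22 = 82.88 dB(A).
grinder: 88.0 − 20·log₁₀(9.8/3.8) = 88.0 − 8.23 = 79.77 dB(A).
Σ 10^(L/10) = 2.988e+08 → L_total = 10·log₁₀(2.988e+08) = 84.75 dB(A).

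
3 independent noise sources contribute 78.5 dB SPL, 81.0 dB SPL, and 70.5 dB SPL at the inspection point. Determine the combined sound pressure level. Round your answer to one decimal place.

83.2 dB SPL

Incoherent sources combine by intensity addition: L_total = 10·log₁₀(Σ 10^(L_i/10)).
Σ 10^(L/10) = 10^(78.5/10) + 10^(81.0/10) + 10^(70.5/10) = 2.079e+08.
L_total = 10·log₁₀(2.079e+08) = 83.18 dB SPL.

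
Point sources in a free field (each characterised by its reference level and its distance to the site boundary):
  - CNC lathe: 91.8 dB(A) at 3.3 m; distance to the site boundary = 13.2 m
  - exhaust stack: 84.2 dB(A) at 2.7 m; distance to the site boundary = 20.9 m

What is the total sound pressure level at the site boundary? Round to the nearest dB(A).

80 dB(A)

Apply inverse-square spreading to bring every level to the receiver, then sum 10^(L/10).
CNC lathe: 91.8 − 20·log₁₀(13.2/3.3) = 91.8 − 12.04 = 79.76 dB(A).
exhaust stack: 84.2 − 20·log₁₀(20.9/2.7) = 84.2 − 17.78 = 66.42 dB(A).
Σ 10^(L/10) = 9.899e+07 → L_total = 10·log₁₀(9.899e+07) = 79.96 dB(A).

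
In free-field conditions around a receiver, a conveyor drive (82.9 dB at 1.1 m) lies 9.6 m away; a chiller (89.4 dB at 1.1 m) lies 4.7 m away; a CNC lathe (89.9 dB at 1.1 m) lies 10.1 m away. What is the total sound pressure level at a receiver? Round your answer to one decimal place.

77.9 dB

First find each source's level at the receiver (point-source: −20·log₁₀(r/r_ref)), then combine on an intensity basis.
conveyor drive: 82.9 − 20·log₁₀(9.6/1.1) = 82.9 − 18.82 = 64.08 dB.
chiller: 89.4 − 20·log₁₀(4.7/1.1) = 89.4 − 12.61 = 76.79 dB.
CNC lathe: 89.9 − 20·log₁₀(10.1/1.1) = 89.9 − 19.26 = 70.64 dB.
Σ 10^(L/10) = 6.186e+07 → L_total = 10·log₁₀(6.186e+07) = 77.91 dB.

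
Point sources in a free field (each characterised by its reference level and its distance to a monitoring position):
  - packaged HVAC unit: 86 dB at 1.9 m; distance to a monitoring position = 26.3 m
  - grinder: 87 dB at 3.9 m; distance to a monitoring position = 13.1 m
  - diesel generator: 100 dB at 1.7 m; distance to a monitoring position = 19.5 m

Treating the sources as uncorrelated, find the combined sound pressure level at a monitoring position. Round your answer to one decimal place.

80.9 dB

Apply inverse-square spreading to bring every level to the receiver, then sum 10^(L/10).
packaged HVAC unit: 86 − 20·log₁₀(26.3/1.9) = 86 − 22.82 = 63.18 dB.
grinder: 87 − 20·log₁₀(13.1/3.9) = 87 − 10.52 = 76.48 dB.
diesel generator: 100 − 20·log₁₀(19.5/1.7) = 100 − 21.19 = 78.81 dB.
Σ 10^(L/10) = 1.225e+08 → L_total = 10·log₁₀(1.225e+08) = 80.88 dB.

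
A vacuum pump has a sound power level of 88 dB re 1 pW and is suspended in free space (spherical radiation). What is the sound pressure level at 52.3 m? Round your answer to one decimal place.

42.6 dB

The power spreads over a sphere of area 4π·r², so L_p = L_w − 10·log₁₀(4π·r²).
4π·r² = 3.437e+04 m², 10·log₁₀ of that is 45.362 dB.
L_p = 88 − 45.362 = 42.64 dB.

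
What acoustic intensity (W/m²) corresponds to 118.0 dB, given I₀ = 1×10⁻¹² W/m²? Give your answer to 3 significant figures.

0.631 W/m²

L = 10·log₁₀(I/I₀) ⇒ I = I₀·10^(L/10) = 10⁻¹² × 10^11.80.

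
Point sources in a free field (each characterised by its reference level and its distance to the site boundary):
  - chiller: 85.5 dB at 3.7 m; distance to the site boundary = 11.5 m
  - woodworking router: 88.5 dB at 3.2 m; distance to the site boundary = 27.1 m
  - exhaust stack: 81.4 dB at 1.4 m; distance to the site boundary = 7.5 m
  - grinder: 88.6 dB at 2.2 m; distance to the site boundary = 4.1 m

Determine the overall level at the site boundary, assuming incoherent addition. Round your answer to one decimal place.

Apply inverse-square spreading to bring every level to the receiver, then sum 10^(L/10).
chiller: 85.5 − 20·log₁₀(11.5/3.7) = 85.5 − 9.85 = 75.65 dB.
woodworking router: 88.5 − 20·log₁₀(27.1/3.2) = 88.5 − 18.56 = 69.94 dB.
exhaust stack: 81.4 − 20·log₁₀(7.5/1.4) = 81.4 − 14.58 = 66.82 dB.
grinder: 88.6 − 20·log₁₀(4.1/2.2) = 88.6 − 5.41 = 83.19 dB.
Σ 10^(L/10) = 2.600e+08 → L_total = 10·log₁₀(2.600e+08) = 84.15 dB.

84.1 dB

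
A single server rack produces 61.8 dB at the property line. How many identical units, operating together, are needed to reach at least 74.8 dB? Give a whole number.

N identical sources give L₁ + 10·log₁₀ N, so require 10·log₁₀ N ≥ 74.8 − 61.8 = 13.0 dB.
N ≥ 10^(13.0/10) = 19.953, so N = 20.

20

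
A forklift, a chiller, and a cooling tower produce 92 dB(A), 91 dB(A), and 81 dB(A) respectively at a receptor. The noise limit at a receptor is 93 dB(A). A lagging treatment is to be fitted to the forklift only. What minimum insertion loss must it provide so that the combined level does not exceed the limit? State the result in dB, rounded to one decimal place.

4.1 dB

Everything except the forklift sums to 10^(91/10) + 10^(81/10) = 1.385e+09 in linear terms, 91.41 dB(A).
To meet 93 dB(A) overall, the treated forklift may contribute at most 10^(93/10) − 1.385e+09 = 6.104e+08, i.e. 87.86 dB(A).
Required insertion loss = 92 − 87.86 = 4.14 dB.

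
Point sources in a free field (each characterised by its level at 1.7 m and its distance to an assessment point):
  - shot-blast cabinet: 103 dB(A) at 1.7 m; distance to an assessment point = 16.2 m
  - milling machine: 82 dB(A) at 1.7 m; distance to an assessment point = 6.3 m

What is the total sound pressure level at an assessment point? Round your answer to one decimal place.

Apply inverse-square spreading to bring every level to the receiver, then sum 10^(L/10).
shot-blast cabinet: 103 − 20·log₁₀(16.2/1.7) = 103 − 19.58 = 83.42 dB(A).
milling machine: 82 − 20·log₁₀(6.3/1.7) = 82 − 11.38 = 70.62 dB(A).
Σ 10^(L/10) = 2.313e+08 → L_total = 10·log₁₀(2.313e+08) = 83.64 dB(A).

83.6 dB(A)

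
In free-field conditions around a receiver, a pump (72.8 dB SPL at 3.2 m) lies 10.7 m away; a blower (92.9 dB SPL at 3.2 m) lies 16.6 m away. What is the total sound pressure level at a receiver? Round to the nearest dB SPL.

Apply inverse-square spreading to bring every level to the receiver, then sum 10^(L/10).
pump: 72.8 − 20·log₁₀(10.7/3.2) = 72.8 − 10.48 = 62.32 dB SPL.
blower: 92.9 − 20·log₁₀(16.6/3.2) = 92.9 − 14.30 = 78.60 dB SPL.
Σ 10^(L/10) = 7.416e+07 → L_total = 10·log₁₀(7.416e+07) = 78.70 dB SPL.

79 dB SPL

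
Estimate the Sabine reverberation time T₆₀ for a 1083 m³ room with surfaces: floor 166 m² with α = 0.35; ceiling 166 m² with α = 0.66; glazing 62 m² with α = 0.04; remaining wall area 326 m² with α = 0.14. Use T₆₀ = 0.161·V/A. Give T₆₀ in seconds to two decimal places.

0.81 s

Total absorption A = 166·0.35 + 166·0.66 + 62·0.04 + 326·0.14 = 215.78 m² sabins.
T₆₀ = 0.161 × 1083 / 215.78 = 0.808 s.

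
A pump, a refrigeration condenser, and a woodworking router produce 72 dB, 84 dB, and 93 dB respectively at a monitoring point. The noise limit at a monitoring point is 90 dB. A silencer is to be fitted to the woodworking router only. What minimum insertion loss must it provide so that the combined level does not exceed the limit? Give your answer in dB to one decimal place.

Everything except the woodworking router sums to 10^(72/10) + 10^(84/10) = 2.670e+08 in linear terms, 84.27 dB.
To meet 90 dB overall, the treated woodworking router may contribute at most 10^(90/10) − 2.670e+08 = 7.330e+08, i.e. 88.65 dB.
Required insertion loss = 93 − 88.65 = 4.35 dB.

4.3 dB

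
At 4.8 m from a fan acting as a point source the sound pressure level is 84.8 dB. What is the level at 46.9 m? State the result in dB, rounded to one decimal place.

Point-source attenuation: ΔL = 20·log₁₀(r₂/r₁) = 20·log₁₀(46.9/4.8) = 19.799 dB.
L₂ = 84.8 − 20·log₁₀(46.9/4.8) = 84.8 − 19.799 = 65.00 dB.

65.0 dB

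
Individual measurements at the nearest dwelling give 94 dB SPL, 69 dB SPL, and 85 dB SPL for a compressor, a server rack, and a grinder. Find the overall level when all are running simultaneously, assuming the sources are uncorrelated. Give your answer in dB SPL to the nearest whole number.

95 dB SPL

For uncorrelated sources the intensities add, so convert each level to linear form, sum, and take 10·log₁₀ of the total.
Σ 10^(L/10) = 10^(94/10) + 10^(69/10) + 10^(85/10) = 2.836e+09.
L_total = 10·log₁₀(2.836e+09) = 94.53 dB SPL.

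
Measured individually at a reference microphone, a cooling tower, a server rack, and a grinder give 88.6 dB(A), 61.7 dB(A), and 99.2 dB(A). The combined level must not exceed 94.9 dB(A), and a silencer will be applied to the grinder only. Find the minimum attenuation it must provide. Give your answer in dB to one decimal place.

Fixed contribution from the other sources: Σ 10^(L/10) = 10^(88.6/10) + 10^(61.7/10) = 7.259e+08 (88.61 dB(A)).
To meet 94.9 dB(A) overall, the treated grinder may contribute at most 10^(94.9/10) − 7.259e+08 = 2.364e+09, i.e. 93.74 dB(A).
Required insertion loss = 99.2 − 93.74 = 5.46 dB.

5.5 dB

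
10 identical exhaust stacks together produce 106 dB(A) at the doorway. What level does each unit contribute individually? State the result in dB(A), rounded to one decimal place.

Dividing the total intensity by 10 lowers the level by 10·log₁₀ 10 = 10.000 dB: L₁ = 106 − 10.000.

96.0 dB(A)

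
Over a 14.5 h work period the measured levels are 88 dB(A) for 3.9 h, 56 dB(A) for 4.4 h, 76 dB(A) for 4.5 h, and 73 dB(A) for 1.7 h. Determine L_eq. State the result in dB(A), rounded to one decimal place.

82.7 dB(A)

Weight each interval's intensity by its duration and average over T = 14.5 h:
Σ tᵢ·10^(Lᵢ/10) = 3.9·10^(88/10) + 4.4·10^(56/10) + 4.5·10^(76/10) + 1.7·10^(73/10) = 2.676e+09.
L_eq = 10·log₁₀(2.676e+09/14.5) = 82.66 dB(A).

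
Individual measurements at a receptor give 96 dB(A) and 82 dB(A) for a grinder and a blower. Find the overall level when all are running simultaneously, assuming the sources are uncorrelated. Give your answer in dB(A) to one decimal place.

For uncorrelated sources the intensities add, so convert each level to linear form, sum, and take 10·log₁₀ of the total.
Σ 10^(L/10) = 10^(96/10) + 10^(82/10) = 4.140e+09.
L_total = 10·log₁₀(4.140e+09) = 96.17 dB(A).

96.2 dB(A)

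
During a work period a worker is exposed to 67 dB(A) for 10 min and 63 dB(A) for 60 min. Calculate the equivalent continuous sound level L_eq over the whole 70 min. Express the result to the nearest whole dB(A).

L_eq = 10·log₁₀[(1/T)·Σ tᵢ·10^(Lᵢ/10)] with T = 70 min.
Σ tᵢ·10^(Lᵢ/10) = 10·10^(67/10) + 60·10^(63/10) = 1.698e+08.
L_eq = 10·log₁₀(1.698e+08/70) = 63.85 dB(A).

64 dB(A)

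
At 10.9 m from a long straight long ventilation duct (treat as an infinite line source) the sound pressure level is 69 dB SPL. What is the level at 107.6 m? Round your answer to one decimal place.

59.1 dB SPL

Line-source attenuation: ΔL = 10·log₁₀(r₂/r₁) = 10·log₁₀(107.6/10.9) = 9.944 dB.
L₂ = 69 − 10·log₁₀(107.6/10.9) = 69 − 9.944 = 59.06 dB SPL.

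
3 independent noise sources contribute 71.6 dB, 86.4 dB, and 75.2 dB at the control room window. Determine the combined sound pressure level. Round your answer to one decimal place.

For uncorrelated sources the intensities add, so convert each level to linear form, sum, and take 10·log₁₀ of the total.
Σ 10^(L/10) = 10^(71.6/10) + 10^(86.4/10) + 10^(75.2/10) = 4.841e+08.
L_total = 10·log₁₀(4.841e+08) = 86.85 dB.

86.8 dB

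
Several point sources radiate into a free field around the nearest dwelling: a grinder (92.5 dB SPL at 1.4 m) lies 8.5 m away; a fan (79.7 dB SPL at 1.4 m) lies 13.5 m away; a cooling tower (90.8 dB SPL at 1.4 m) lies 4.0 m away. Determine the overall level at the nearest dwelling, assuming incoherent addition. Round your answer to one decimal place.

Propagate each source to the receiver with L = L_ref − 20·log₁₀(r/r_ref), then add intensities.
grinder: 92.5 − 20·log₁₀(8.5/1.4) = 92.5 − 15.67 = 76.83 dB SPL.
fan: 79.7 − 20·log₁₀(13.5/1.4) = 79.7 − 19.68 = 60.02 dB SPL.
cooling tower: 90.8 − 20·log₁₀(4.0/1.4) = 90.8 − 9.12 = 81.68 dB SPL.
Σ 10^(L/10) = 1.965e+08 → L_total = 10·log₁₀(1.965e+08) = 82.93 dB SPL.

82.9 dB SPL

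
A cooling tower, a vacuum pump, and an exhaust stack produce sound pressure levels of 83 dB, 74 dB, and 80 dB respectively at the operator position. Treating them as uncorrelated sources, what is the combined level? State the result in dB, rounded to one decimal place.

85.1 dB

For uncorrelated sources the intensities add, so convert each level to linear form, sum, and take 10·log₁₀ of the total.
Σ 10^(L/10) = 10^(83/10) + 10^(74/10) + 10^(80/10) = 3.246e+08.
L_total = 10·log₁₀(3.246e+08) = 85.11 dB.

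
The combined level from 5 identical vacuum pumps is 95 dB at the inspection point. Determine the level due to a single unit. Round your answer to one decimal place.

Dividing the total intensity by 5 lowers the level by 10·log₁₀ 5 = 6.990 dB: L₁ = 95 − 6.990.

88.0 dB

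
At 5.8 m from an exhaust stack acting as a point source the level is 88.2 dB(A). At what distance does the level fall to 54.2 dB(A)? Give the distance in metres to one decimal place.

For a point source L₁ − L₂ = 20·log₁₀(r₂/r₁), so r₂ = r₁·10^((L₁−L₂)/20).
r₂ = 5.8·10^((88.2−54.2)/20) = 5.8·10^(34.0/20) = 290.69 m.

290.7 m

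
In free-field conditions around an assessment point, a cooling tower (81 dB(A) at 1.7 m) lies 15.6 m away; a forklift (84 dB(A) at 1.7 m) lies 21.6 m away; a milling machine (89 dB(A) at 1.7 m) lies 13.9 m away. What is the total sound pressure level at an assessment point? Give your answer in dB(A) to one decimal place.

71.7 dB(A)

Apply inverse-square spreading to bring every level to the receiver, then sum 10^(L/10).
cooling tower: 81 − 20·log₁₀(15.6/1.7) = 81 − 19.25 = 61.75 dB(A).
forklift: 84 − 20·log₁₀(21.6/1.7) = 84 − 22.08 = 61.92 dB(A).
milling machine: 89 − 20·log₁₀(13.9/1.7) = 89 − 18.25 = 70.75 dB(A).
Σ 10^(L/10) = 1.493e+07 → L_total = 10·log₁₀(1.493e+07) = 71.74 dB(A).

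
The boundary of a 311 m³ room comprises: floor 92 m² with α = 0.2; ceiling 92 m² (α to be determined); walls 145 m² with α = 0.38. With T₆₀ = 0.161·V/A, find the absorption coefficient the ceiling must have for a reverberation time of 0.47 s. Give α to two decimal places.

0.36

Required total absorption A = 0.161·311/0.47 = 106.53 m².
Absorption from the other surfaces = 92·0.2 + 145·0.38 = 73.50 m², so the ceiling must supply 33.03 m² over 92 m².
α = 33.03/92 = 0.359.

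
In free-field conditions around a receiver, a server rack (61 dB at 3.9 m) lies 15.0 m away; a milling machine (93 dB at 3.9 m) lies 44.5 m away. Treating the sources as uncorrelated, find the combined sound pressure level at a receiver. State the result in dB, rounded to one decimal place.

71.9 dB

Propagate each source to the receiver with L = L_ref − 20·log₁₀(r/r_ref), then add intensities.
server rack: 61 − 20·log₁₀(15.0/3.9) = 61 − 11.70 = 49.30 dB.
milling machine: 93 − 20·log₁₀(44.5/3.9) = 93 − 21.15 = 71.85 dB.
Σ 10^(L/10) = 1.541e+07 → L_total = 10·log₁₀(1.541e+07) = 71.88 dB.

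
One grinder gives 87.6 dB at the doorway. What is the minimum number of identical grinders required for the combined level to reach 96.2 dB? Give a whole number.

8

Need L₁ + 10·log₁₀ N ≥ 96.2, i.e. log₁₀ N ≥ 0.86.
N ≥ 10^(8.6/10) = 7.244, so N = 8.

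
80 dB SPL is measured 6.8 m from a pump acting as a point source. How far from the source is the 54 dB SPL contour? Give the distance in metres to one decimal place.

135.7 m

For a point source L₁ − L₂ = 20·log₁₀(r₂/r₁), so r₂ = r₁·10^((L₁−L₂)/20).
r₂ = 6.8·10^((80−54)/20) = 6.8·10^(26.0/20) = 135.68 m.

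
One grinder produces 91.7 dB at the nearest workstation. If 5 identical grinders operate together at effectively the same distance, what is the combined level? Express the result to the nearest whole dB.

99 dB

With 5 equal, uncorrelated contributions the intensity is 5× that of one unit, giving a rise of 10·log₁₀ 5.
L_total = 91.7 + 10·log₁₀(5) = 91.7 + 6.990 = 98.69 dB.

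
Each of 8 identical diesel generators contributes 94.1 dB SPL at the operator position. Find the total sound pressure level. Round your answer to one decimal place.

103.1 dB SPL

L_total = L₁ + 10·log₁₀ N for N identical incoherent sources.
L_total = 94.1 + 10·log₁₀(8) = 94.1 + 9.031 = 103.13 dB SPL.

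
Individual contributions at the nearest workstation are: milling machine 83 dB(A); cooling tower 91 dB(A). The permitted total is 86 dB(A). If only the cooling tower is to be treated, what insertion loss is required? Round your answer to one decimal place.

The untreated sources together contribute 10^(83/10) = 1.995e+08, i.e. 83.00 dB(A).
The limit corresponds to 10^(86/10) = 3.981e+08; subtracting the fixed part leaves 1.986e+08 for the cooling tower, i.e. 82.98 dB(A).
Required insertion loss = 91 − 82.98 = 8.02 dB.

8.0 dB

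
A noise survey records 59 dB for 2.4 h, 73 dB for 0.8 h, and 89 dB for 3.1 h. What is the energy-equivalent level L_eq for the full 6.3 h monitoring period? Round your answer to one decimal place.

86.0 dB

The energy average is taken in the linear domain: L_eq = 10·log₁₀[(Σ tᵢ·10^(Lᵢ/10))/T], T = 6.3 h.
Σ tᵢ·10^(Lᵢ/10) = 2.4·10^(59/10) + 0.8·10^(73/10) + 3.1·10^(89/10) = 2.480e+09.
L_eq = 10·log₁₀(2.480e+09/6.3) = 85.95 dB.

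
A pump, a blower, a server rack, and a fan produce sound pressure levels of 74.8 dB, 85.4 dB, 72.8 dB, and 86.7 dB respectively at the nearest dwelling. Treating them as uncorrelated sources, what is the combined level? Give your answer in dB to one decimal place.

89.4 dB

Incoherent sources combine by intensity addition: L_total = 10·log₁₀(Σ 10^(L_i/10)).
Σ 10^(L/10) = 10^(74.8/10) + 10^(85.4/10) + 10^(72.8/10) + 10^(86.7/10) = 8.637e+08.
L_total = 10·log₁₀(8.637e+08) = 89.36 dB.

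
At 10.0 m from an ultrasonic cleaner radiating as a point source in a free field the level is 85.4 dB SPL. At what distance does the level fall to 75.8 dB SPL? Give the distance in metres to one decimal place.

30.2 m

For a point source L₁ − L₂ = 20·log₁₀(r₂/r₁), so r₂ = r₁·10^((L₁−L₂)/20).
r₂ = 10.0·10^((85.4−75.8)/20) = 10.0·10^(9.6/20) = 30.20 m.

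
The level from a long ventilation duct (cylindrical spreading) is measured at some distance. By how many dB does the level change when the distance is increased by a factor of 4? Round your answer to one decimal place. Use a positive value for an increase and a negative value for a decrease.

Line-source spreading: ΔL = −10·log₁₀(r₂/r₁).
ΔL = −10·log₁₀(4) = -6.02 dB.

-6.0 dB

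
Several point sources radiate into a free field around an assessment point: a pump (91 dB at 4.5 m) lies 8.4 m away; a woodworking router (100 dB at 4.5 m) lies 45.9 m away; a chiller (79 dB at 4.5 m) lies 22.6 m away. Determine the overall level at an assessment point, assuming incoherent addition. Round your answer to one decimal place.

Propagate each source to the receiver with L = L_ref − 20·log₁₀(r/r_ref), then add intensities.
pump: 91 − 20·log₁₀(8.4/4.5) = 91 − 5.42 = 85.58 dB.
woodworking router: 100 − 20·log₁₀(45.9/4.5) = 100 − 20.17 = 79.83 dB.
chiller: 79 − 20·log₁₀(22.6/4.5) = 79 − 14.02 = 64.98 dB.
Σ 10^(L/10) = 4.606e+08 → L_total = 10·log₁₀(4.606e+08) = 86.63 dB.

86.6 dB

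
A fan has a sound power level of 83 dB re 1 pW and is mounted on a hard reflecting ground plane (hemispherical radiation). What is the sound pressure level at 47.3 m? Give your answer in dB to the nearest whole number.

42 dB

L_p = L_w − 10·log₁₀(2π·r²) with r = 47.3 m.
2π·r² = 1.406e+04 m², 10·log₁₀ of that is 41.479 dB.
L_p = 83 − 41.479 = 41.52 dB.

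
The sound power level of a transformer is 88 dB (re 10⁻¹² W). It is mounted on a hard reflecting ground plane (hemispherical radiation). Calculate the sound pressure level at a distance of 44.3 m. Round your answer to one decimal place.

47.1 dB

The power spreads over a hemisphere of area 2π·r², so L_p = L_w − 10·log₁₀(2π·r²).
2π·r² = 1.233e+04 m², 10·log₁₀ of that is 40.910 dB.
L_p = 88 − 40.910 = 47.09 dB.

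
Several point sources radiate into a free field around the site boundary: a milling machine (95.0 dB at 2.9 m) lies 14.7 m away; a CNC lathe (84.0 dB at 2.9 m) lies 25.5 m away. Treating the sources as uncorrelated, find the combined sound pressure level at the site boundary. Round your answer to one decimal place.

First find each source's level at the receiver (point-source: −20·log₁₀(r/r_ref)), then combine on an intensity basis.
milling machine: 95.0 − 20·log₁₀(14.7/2.9) = 95.0 − 14.10 = 80.90 dB.
CNC lathe: 84.0 − 20·log₁₀(25.5/2.9) = 84.0 − 18.88 = 65.12 dB.
Σ 10^(L/10) = 1.263e+08 → L_total = 10·log₁₀(1.263e+08) = 81.01 dB.

81.0 dB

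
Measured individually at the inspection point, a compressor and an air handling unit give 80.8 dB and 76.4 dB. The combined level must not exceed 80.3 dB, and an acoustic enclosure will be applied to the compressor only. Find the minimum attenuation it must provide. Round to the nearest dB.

Fixed contribution from the other source: Σ 10^(L/10) = 10^(76.4/10) = 4.365e+07 (76.40 dB).
The limit corresponds to 10^(80.3/10) = 1.072e+08; subtracting the fixed part leaves 6.350e+07 for the compressor, i.e. 78.03 dB.
So the compressor must be reduced from 80.8 to 78.03 dB: IL = 2.77 dB.

3 dB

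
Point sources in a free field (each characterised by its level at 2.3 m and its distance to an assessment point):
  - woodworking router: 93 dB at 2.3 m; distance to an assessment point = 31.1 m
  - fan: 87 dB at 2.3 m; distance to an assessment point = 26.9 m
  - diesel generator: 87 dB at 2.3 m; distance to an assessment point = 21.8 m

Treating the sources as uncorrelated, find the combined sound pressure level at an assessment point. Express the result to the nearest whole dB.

Apply inverse-square spreading to bring every level to the receiver, then sum 10^(L/10).
woodworking router: 93 − 20·log₁₀(31.1/2.3) = 93 − 22.62 = 70.38 dB.
fan: 87 − 20·log₁₀(26.9/2.3) = 87 − 21.36 = 65.64 dB.
diesel generator: 87 − 20·log₁₀(21.8/2.3) = 87 − 19.53 = 67.47 dB.
Σ 10^(L/10) = 2.016e+07 → L_total = 10·log₁₀(2.016e+07) = 73.04 dB.

73 dB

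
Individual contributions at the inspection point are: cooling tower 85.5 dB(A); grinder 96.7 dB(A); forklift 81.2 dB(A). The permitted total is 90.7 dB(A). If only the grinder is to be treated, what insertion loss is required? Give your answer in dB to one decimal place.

8.3 dB

Fixed contribution from the other sources: Σ 10^(L/10) = 10^(85.5/10) + 10^(81.2/10) = 4.866e+08 (86.87 dB(A)).
To meet 90.7 dB(A) overall, the treated grinder may contribute at most 10^(90.7/10) − 4.866e+08 = 6.883e+08, i.e. 88.38 dB(A).
So the grinder must be reduced from 96.7 to 88.38 dB(A): IL = 8.32 dB.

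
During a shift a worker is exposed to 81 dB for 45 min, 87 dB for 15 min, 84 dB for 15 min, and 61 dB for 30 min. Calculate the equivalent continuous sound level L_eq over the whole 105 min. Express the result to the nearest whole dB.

L_eq = 10·log₁₀[(1/T)·Σ tᵢ·10^(Lᵢ/10)] with T = 105 min.
Σ tᵢ·10^(Lᵢ/10) = 45·10^(81/10) + 15·10^(87/10) + 15·10^(84/10) + 30·10^(61/10) = 1.699e+10.
L_eq = 10·log₁₀(1.699e+10/105) = 82.09 dB.

82 dB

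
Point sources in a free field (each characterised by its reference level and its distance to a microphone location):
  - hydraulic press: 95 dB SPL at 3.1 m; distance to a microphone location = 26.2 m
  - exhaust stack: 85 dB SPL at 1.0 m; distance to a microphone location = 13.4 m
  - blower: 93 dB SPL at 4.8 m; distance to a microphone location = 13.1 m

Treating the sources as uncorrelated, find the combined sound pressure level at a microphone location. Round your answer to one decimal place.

First find each source's level at the receiver (point-source: −20·log₁₀(r/r_ref)), then combine on an intensity basis.
hydraulic press: 95 − 20·log₁₀(26.2/3.1) = 95 − 18.54 = 76.46 dB SPL.
exhaust stack: 85 − 20·log₁₀(13.4/1.0) = 85 − 22.54 = 62.46 dB SPL.
blower: 93 − 20·log₁₀(13.1/4.8) = 93 − 8.72 = 84.28 dB SPL.
Σ 10^(L/10) = 3.139e+08 → L_total = 10·log₁₀(3.139e+08) = 84.97 dB SPL.

85.0 dB SPL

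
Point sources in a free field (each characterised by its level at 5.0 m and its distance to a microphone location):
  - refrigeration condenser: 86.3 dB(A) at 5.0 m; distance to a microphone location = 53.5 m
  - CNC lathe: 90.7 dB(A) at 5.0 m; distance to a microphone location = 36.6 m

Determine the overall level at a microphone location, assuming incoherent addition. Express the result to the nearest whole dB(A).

74 dB(A)

First find each source's level at the receiver (point-source: −20·log₁₀(r/r_ref)), then combine on an intensity basis.
refrigeration condenser: 86.3 − 20·log₁₀(53.5/5.0) = 86.3 − 20.59 = 65.71 dB(A).
CNC lathe: 90.7 − 20·log₁₀(36.6/5.0) = 90.7 − 17.29 = 73.41 dB(A).
Σ 10^(L/10) = 2.565e+07 → L_total = 10·log₁₀(2.565e+07) = 74.09 dB(A).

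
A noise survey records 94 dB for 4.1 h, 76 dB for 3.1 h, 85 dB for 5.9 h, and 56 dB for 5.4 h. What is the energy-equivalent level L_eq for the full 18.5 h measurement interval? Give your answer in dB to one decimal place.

88.2 dB

Weight each interval's intensity by its duration and average over T = 18.5 h:
Σ tᵢ·10^(Lᵢ/10) = 4.1·10^(94/10) + 3.1·10^(76/10) + 5.9·10^(85/10) + 5.4·10^(56/10) = 1.229e+10.
L_eq = 10·log₁₀(1.229e+10/18.5) = 88.22 dB.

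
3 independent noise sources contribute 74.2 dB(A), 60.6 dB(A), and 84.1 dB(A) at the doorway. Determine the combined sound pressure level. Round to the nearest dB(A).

Incoherent sources combine by intensity addition: L_total = 10·log₁₀(Σ 10^(L_i/10)).
Σ 10^(L/10) = 10^(74.2/10) + 10^(60.6/10) + 10^(84.1/10) = 2.845e+08.
L_total = 10·log₁₀(2.845e+08) = 84.54 dB(A).

85 dB(A)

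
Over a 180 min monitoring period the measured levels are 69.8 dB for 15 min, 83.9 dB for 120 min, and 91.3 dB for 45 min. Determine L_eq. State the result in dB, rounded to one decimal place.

87.0 dB

L_eq = 10·log₁₀[(1/T)·Σ tᵢ·10^(Lᵢ/10)] with T = 180 min.
Σ tᵢ·10^(Lᵢ/10) = 15·10^(69.8/10) + 120·10^(83.9/10) + 45·10^(91.3/10) = 9.030e+10.
L_eq = 10·log₁₀(9.030e+10/180) = 87.00 dB.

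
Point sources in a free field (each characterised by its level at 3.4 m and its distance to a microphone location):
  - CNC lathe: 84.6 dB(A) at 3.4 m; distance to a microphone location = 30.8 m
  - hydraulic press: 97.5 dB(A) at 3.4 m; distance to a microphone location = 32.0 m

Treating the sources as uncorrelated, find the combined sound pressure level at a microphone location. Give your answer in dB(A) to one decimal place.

Propagate each source to the receiver with L = L_ref − 20·log₁₀(r/r_ref), then add intensities.
CNC lathe: 84.6 − 20·log₁₀(30.8/3.4) = 84.6 − 19.14 = 65.46 dB(A).
hydraulic press: 97.5 − 20·log₁₀(32.0/3.4) = 97.5 − 19.47 = 78.03 dB(A).
Σ 10^(L/10) = 6.700e+07 → L_total = 10·log₁₀(6.700e+07) = 78.26 dB(A).

78.3 dB(A)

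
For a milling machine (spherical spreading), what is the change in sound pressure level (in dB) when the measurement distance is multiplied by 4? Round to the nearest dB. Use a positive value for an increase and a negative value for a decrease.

A point source loses 6 dB per doubling of distance; generally ΔL = −20·log₁₀(r₂/r₁).
ΔL = −20·log₁₀(4) = -12.04 dB.

-12 dB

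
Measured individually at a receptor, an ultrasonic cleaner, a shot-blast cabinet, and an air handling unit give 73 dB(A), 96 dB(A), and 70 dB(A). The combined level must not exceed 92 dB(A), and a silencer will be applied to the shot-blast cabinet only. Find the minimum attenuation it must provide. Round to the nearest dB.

4 dB

Fixed contribution from the other sources: Σ 10^(L/10) = 10^(73/10) + 10^(70/10) = 2.995e+07 (74.76 dB(A)).
To meet 92 dB(A) overall, the treated shot-blast cabinet may contribute at most 10^(92/10) − 2.995e+07 = 1.555e+09, i.e. 91.92 dB(A).
Required insertion loss = 96 − 91.92 = 4.08 dB.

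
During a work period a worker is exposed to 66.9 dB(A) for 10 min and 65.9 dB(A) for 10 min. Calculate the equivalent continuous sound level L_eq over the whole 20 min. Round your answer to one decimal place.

66.4 dB(A)

L_eq = 10·log₁₀[(1/T)·Σ tᵢ·10^(Lᵢ/10)] with T = 20 min.
Σ tᵢ·10^(Lᵢ/10) = 10·10^(66.9/10) + 10·10^(65.9/10) = 8.788e+07.
L_eq = 10·log₁₀(8.788e+07/20) = 66.43 dB(A).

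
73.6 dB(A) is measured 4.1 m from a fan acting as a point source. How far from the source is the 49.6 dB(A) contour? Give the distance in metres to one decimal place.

65.0 m

The 24.0 dB drop corresponds to a distance ratio of 10^(24.0/20) for a point source.
r₂ = 4.1·10^((73.6−49.6)/20) = 4.1·10^(24.0/20) = 64.98 m.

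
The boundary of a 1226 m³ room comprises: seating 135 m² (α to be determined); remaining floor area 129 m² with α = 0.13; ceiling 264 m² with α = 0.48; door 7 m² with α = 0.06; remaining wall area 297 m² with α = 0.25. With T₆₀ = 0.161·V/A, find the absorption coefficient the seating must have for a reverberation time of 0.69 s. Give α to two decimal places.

0.50

From T₆₀ = 0.161·V/A, the target T₆₀ = 0.69 s needs A = 0.161·1226/0.69 = 286.07 m².
Absorption from the other surfaces = 129·0.13 + 264·0.48 + 7·0.06 + 297·0.25 = 218.16 m², so the seating must supply 67.91 m² over 135 m².
α = 67.91/135 = 0.503.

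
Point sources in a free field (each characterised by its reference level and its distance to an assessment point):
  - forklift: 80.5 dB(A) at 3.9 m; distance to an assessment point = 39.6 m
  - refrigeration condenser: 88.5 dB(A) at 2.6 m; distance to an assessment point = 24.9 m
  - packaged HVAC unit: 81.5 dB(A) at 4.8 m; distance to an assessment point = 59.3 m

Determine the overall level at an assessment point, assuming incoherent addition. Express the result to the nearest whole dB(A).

70 dB(A)

Apply inverse-square spreading to bring every level to the receiver, then sum 10^(L/10).
forklift: 80.5 − 20·log₁₀(39.6/3.9) = 80.5 − 20.13 = 60.37 dB(A).
refrigeration condenser: 88.5 − 20·log₁₀(24.9/2.6) = 88.5 − 19.62 = 68.88 dB(A).
packaged HVAC unit: 81.5 − 20·log₁₀(59.3/4.8) = 81.5 − 21.84 = 59.66 dB(A).
Σ 10^(L/10) = 9.733e+06 → L_total = 10·log₁₀(9.733e+06) = 69.88 dB(A).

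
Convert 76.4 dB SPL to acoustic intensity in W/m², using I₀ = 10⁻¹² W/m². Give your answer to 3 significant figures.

I = I₀·10^(L/10) = 10⁻¹² × 10^(76.4/10) = 10^(-4.360).

4.37e-05 W/m²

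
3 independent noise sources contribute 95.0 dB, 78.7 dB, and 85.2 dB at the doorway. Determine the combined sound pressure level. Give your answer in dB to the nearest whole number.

Incoherent sources combine by intensity addition: L_total = 10·log₁₀(Σ 10^(L_i/10)).
Σ 10^(L/10) = 10^(95.0/10) + 10^(78.7/10) + 10^(85.2/10) = 3.568e+09.
L_total = 10·log₁₀(3.568e+09) = 95.52 dB.

96 dB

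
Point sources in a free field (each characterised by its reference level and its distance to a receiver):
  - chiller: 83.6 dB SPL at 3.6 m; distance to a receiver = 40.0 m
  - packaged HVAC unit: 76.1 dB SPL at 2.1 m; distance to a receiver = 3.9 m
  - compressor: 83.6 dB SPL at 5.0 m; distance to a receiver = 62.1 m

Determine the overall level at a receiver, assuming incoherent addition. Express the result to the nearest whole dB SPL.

Apply inverse-square spreading to bring every level to the receiver, then sum 10^(L/10).
chiller: 83.6 − 20·log₁₀(40.0/3.6) = 83.6 − 20.92 = 62.68 dB SPL.
packaged HVAC unit: 76.1 − 20·log₁₀(3.9/2.1) = 76.1 − 5.38 = 70.72 dB SPL.
compressor: 83.6 − 20·log₁₀(62.1/5.0) = 83.6 − 21.88 = 61.72 dB SPL.
Σ 10^(L/10) = 1.515e+07 → L_total = 10·log₁₀(1.515e+07) = 71.80 dB SPL.

72 dB SPL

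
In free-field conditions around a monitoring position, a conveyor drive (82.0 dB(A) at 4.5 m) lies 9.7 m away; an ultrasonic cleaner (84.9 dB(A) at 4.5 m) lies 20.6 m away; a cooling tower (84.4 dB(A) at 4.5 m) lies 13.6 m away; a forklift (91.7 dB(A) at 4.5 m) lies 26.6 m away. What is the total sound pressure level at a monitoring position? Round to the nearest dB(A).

81 dB(A)

Propagate each source to the receiver with L = L_ref − 20·log₁₀(r/r_ref), then add intensities.
conveyor drive: 82.0 − 20·log₁₀(9.7/4.5) = 82.0 − 6.67 = 75.33 dB(A).
ultrasonic cleaner: 84.9 − 20·log₁₀(20.6/4.5) = 84.9 − 13.21 = 71.69 dB(A).
cooling tower: 84.4 − 20·log₁₀(13.6/4.5) = 84.4 − 9.61 = 74.79 dB(A).
forklift: 91.7 − 20·log₁₀(26.6/4.5) = 91.7 − 15.43 = 76.27 dB(A).
Σ 10^(L/10) = 1.213e+08 → L_total = 10·log₁₀(1.213e+08) = 80.84 dB(A).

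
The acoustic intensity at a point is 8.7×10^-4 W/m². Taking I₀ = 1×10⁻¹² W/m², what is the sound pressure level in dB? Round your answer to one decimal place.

L = 10·log₁₀(I/I₀) = 10·log₁₀(8.7×10^-4/10⁻¹²) = 10·log₁₀(8.7×10^8).
L = 10·(0.9395 + 8) = 89.40 dB.

89.4 dB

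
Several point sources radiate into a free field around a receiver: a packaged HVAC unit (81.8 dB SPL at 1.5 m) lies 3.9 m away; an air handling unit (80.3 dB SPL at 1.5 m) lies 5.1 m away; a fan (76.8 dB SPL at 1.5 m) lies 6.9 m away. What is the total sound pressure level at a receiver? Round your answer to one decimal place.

First find each source's level at the receiver (point-source: −20·log₁₀(r/r_ref)), then combine on an intensity basis.
packaged HVAC unit: 81.8 − 20·log₁₀(3.9/1.5) = 81.8 − 8.30 = 73.50 dB SPL.
air handling unit: 80.3 − 20·log₁₀(5.1/1.5) = 80.3 − 10.63 = 69.67 dB SPL.
fan: 76.8 − 20·log₁₀(6.9/1.5) = 76.8 − 13.26 = 63.54 dB SPL.
Σ 10^(L/10) = 3.392e+07 → L_total = 10·log₁₀(3.392e+07) = 75.30 dB SPL.

75.3 dB SPL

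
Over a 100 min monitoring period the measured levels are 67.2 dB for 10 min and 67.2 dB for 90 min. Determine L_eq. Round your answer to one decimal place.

L_eq = 10·log₁₀[(1/T)·Σ tᵢ·10^(Lᵢ/10)] with T = 100 min.
Σ tᵢ·10^(Lᵢ/10) = 10·10^(67.2/10) + 90·10^(67.2/10) = 5.248e+08.
L_eq = 10·log₁₀(5.248e+08/100) = 67.20 dB.

67.2 dB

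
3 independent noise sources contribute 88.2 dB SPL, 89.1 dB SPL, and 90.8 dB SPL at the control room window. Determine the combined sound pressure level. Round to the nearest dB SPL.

For uncorrelated sources the intensities add, so convert each level to linear form, sum, and take 10·log₁₀ of the total.
Σ 10^(L/10) = 10^(88.2/10) + 10^(89.1/10) + 10^(90.8/10) = 2.676e+09.
L_total = 10·log₁₀(2.676e+09) = 94.27 dB SPL.

94 dB SPL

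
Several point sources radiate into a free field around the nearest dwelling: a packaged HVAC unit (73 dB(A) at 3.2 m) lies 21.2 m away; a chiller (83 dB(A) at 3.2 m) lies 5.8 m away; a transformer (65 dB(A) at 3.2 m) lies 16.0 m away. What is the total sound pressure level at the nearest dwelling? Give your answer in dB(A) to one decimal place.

77.9 dB(A)

First find each source's level at the receiver (point-source: −20·log₁₀(r/r_ref)), then combine on an intensity basis.
packaged HVAC unit: 73 − 20·log₁₀(21.2/3.2) = 73 − 16.42 = 56.58 dB(A).
chiller: 83 − 20·log₁₀(5.8/3.2) = 83 − 5.17 = 77.83 dB(A).
transformer: 65 − 20·log₁₀(16.0/3.2) = 65 − 13.98 = 51.02 dB(A).
Σ 10^(L/10) = 6.132e+07 → L_total = 10·log₁₀(6.132e+07) = 77.88 dB(A).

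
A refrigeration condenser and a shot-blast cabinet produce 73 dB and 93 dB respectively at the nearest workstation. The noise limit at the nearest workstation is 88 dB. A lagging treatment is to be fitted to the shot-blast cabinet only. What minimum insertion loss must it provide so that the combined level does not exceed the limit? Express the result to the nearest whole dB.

Everything except the shot-blast cabinet sums to 10^(73/10) = 1.995e+07 in linear terms, 73.00 dB.
The limit corresponds to 10^(88/10) = 6.310e+08; subtracting the fixed part leaves 6.110e+08 for the shot-blast cabinet, i.e. 87.86 dB.
Required insertion loss = 93 − 87.86 = 5.14 dB.

5 dB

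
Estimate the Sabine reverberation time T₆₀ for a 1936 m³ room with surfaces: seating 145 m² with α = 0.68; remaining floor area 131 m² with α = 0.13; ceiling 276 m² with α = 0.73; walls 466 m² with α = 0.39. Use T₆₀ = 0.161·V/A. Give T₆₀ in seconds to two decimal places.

0.62 s

A = Σ Sᵢαᵢ = 145·0.68 + 131·0.13 + 276·0.73 + 466·0.39 = 498.85 m².
T₆₀ = 0.161·V/A = 0.161·1936/498.85 = 0.625 s.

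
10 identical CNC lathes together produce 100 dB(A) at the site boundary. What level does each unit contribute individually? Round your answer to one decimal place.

90.0 dB(A)

10 equal contributions raise the level by 10·log₁₀ 10 = 10.000 dB, so each unit alone gives 100 − 10.000.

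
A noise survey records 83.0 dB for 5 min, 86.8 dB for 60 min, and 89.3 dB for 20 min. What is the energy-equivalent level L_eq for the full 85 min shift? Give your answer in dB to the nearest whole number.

87 dB

L_eq = 10·log₁₀[(1/T)·Σ tᵢ·10^(Lᵢ/10)] with T = 85 min.
Σ tᵢ·10^(Lᵢ/10) = 5·10^(83.0/10) + 60·10^(86.8/10) + 20·10^(89.3/10) = 4.674e+10.
L_eq = 10·log₁₀(4.674e+10/85) = 87.40 dB.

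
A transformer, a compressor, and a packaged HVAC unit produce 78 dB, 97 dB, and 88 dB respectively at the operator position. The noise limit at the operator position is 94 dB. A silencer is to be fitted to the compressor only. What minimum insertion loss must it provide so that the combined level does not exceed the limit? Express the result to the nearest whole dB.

Everything except the compressor sums to 10^(78/10) + 10^(88/10) = 6.941e+08 in linear terms, 88.41 dB.
The limit corresponds to 10^(94/10) = 2.512e+09; subtracting the fixed part leaves 1.818e+09 for the compressor, i.e. 92.60 dB.
Required insertion loss = 97 − 92.60 = 4.40 dB.

4 dB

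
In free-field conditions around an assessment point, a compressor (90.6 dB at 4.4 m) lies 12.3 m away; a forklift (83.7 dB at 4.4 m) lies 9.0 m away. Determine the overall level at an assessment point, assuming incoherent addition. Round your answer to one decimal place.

83.1 dB

First find each source's level at the receiver (point-source: −20·log₁₀(r/r_ref)), then combine on an intensity basis.
compressor: 90.6 − 20·log₁₀(12.3/4.4) = 90.6 − 8.93 = 81.67 dB.
forklift: 83.7 − 20·log₁₀(9.0/4.4) = 83.7 − 6.22 = 77.48 dB.
Σ 10^(L/10) = 2.030e+08 → L_total = 10·log₁₀(2.030e+08) = 83.07 dB.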